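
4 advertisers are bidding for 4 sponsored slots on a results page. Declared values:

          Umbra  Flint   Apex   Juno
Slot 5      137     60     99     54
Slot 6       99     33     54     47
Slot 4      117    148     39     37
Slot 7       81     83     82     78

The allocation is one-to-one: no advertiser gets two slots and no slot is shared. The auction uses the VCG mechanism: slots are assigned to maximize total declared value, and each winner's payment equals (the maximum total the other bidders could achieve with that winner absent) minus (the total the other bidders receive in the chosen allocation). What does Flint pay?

Efficient allocation: Umbra→Slot 6 ($99), Flint→Slot 4 ($148), Apex→Slot 5 ($99), Juno→Slot 7 ($78); total welfare W = $424.
Flint receives Slot 4 at value $148, so the others get W − 148 = $276.
Without Flint: best allocation of the remaining 3 bidders over all 4 slots is Umbra→Slot 4 ($117), Apex→Slot 5 ($99), Juno→Slot 7 ($78), total $294.
VCG payment = (others' best without Flint) − (others' welfare with Flint) = 294 − 276 = $18.

Flint pays $18.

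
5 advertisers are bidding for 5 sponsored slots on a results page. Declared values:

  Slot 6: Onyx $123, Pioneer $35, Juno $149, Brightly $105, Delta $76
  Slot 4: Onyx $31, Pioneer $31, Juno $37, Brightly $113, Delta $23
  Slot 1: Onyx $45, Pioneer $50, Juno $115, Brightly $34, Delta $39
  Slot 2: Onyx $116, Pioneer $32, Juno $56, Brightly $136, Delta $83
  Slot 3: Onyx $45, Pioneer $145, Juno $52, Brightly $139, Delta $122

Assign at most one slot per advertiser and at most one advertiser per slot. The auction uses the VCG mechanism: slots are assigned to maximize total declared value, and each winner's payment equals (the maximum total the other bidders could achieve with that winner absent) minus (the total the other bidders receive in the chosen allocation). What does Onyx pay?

Onyx pays $34.

Efficient allocation: Onyx→Slot 6 ($123), Pioneer→Slot 3 ($145), Juno→Slot 1 ($115), Brightly→Slot 4 ($113), Delta→Slot 2 ($83); total welfare W = $579.
Onyx receives Slot 6 at value $123, so the others get W − 123 = $456.
Without Onyx: best allocation of the remaining 4 bidders over all 5 slots is Pioneer→Slot 3 ($145), Juno→Slot 6 ($149), Brightly→Slot 4 ($113), Delta→Slot 2 ($83), total $490.
VCG payment = (others' best without Onyx) − (others' welfare with Onyx) = 490 − 456 = $34.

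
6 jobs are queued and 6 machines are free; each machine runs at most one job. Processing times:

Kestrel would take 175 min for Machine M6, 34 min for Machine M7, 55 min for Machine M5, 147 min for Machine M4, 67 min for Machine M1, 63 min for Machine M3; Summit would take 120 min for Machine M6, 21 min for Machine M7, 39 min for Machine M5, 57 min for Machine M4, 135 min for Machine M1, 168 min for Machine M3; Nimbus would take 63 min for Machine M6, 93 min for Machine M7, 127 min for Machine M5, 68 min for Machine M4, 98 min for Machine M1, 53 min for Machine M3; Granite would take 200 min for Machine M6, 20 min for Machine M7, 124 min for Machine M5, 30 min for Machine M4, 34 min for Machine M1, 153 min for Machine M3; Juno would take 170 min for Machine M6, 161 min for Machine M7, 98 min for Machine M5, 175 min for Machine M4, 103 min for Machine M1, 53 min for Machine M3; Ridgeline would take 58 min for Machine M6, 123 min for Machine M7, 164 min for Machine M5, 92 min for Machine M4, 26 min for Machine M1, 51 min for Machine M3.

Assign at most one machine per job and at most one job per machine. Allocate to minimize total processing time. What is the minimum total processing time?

Minimum total: 245 min

Optimal: Kestrel→Machine M7 (34 min), Summit→Machine M5 (39 min), Nimbus→Machine M6 (63 min), Granite→Machine M4 (30 min), Juno→Machine M3 (53 min), Ridgeline→Machine M1 (26 min) — total 34+39+63+30+53+26 = 245 min.
Min-entry greedy (repeatedly take the single cheapest remaining cell) gives 455 min, worse by 210.
Swapping Summit↔Nimbus (Summit→Machine M6 120 min, Nimbus→Machine M5 127 min) adds 145.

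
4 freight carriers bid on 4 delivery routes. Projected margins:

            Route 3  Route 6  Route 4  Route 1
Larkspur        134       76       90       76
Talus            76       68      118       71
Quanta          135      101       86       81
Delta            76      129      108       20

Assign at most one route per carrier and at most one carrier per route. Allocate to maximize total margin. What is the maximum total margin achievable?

This is the linear assignment problem.
Optimal: Larkspur→Route 3 ($134k), Talus→Route 4 ($118k), Quanta→Route 1 ($81k), Delta→Route 6 ($129k) — total 134+118+81+129 = $462k.
Max-entry greedy (repeatedly take the single best remaining cell) gives $458k, worse by 4.

Maximum total: $462k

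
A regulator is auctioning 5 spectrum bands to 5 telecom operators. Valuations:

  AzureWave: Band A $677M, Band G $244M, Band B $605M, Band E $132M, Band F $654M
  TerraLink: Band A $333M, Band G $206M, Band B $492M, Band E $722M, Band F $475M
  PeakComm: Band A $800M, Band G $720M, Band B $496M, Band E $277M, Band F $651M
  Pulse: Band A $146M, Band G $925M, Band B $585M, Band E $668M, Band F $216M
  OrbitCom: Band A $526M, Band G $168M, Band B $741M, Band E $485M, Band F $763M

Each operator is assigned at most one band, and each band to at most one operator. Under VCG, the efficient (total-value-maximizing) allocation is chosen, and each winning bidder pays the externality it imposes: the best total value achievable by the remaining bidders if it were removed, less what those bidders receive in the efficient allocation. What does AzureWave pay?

AzureWave pays $22M.

Efficient allocation: AzureWave→Band F ($654M), TerraLink→Band E ($722M), PeakComm→Band A ($800M), Pulse→Band G ($925M), OrbitCom→Band B ($741M); total welfare W = $3842M.
AzureWave receives Band F at value $654M, so the others get W − 654 = $3188M.
Without AzureWave: best allocation of the remaining 4 bidders over all 5 bands is TerraLink→Band E ($722M), PeakComm→Band A ($800M), Pulse→Band G ($925M), OrbitCom→Band F ($763M), total $3210M.
VCG payment = (others' best without AzureWave) − (others' welfare with AzureWave) = 3210 − 3188 = $22M.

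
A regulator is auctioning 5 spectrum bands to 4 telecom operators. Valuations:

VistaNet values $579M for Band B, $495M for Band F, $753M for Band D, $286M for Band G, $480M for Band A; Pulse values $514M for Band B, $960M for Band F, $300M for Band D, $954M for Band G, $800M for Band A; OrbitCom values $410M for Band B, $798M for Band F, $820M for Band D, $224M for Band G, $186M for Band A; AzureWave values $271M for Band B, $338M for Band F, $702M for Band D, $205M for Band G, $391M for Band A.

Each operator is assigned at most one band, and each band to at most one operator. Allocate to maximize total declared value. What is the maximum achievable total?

Maximum total: $3033M

Optimal: VistaNet→Band B ($579M), Pulse→Band G ($954M), OrbitCom→Band F ($798M), AzureWave→Band D ($702M) — total 579+954+798+702 = $3033M.
Column-greedy (each band in turn goes to its best remaining operator) gives $2564M, worse by 469.
Every other assignment is strictly worse.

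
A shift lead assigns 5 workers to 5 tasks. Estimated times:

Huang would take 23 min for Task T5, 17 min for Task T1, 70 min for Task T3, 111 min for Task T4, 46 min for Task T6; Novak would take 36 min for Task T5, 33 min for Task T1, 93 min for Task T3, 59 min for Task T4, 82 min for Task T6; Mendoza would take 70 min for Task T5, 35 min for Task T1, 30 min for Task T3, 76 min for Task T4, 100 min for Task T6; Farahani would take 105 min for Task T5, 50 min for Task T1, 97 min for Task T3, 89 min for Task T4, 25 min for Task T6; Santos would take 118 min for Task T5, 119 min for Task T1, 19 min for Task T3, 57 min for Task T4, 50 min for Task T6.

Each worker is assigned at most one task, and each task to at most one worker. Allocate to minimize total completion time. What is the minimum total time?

Min total: 161 min

Optimal: Huang→Task T5 (23 min), Novak→Task T4 (59 min), Mendoza→Task T1 (35 min), Farahani→Task T6 (25 min), Santos→Task T3 (19 min) — total 23+59+35+25+19 = 161 min.
Row-greedy (each worker in turn takes its cheapest remaining task) gives 165 min, worse by 4.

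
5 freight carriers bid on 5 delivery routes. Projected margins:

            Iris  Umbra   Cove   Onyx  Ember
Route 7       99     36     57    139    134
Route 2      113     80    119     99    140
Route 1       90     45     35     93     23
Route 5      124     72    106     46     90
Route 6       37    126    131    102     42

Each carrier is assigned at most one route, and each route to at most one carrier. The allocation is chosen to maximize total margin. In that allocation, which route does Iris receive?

Iris receives Route 1.

Treat this as an assignment problem: match each carrier to one route.
Optimal: Iris→Route 1 ($90k), Umbra→Route 6 ($126k), Cove→Route 5 ($106k), Onyx→Route 7 ($139k), Ember→Route 2 ($140k) — total 90+126+106+139+140 = $601k.
Row-greedy (each carrier in turn takes its best remaining route) gives $531k, worse by 70.
No other one-to-one assignment exceeds $601k.
Iris's own top route is Route 5 ($124k), but forcing Iris→Route 5 and reassigning the rest optimally gives only $596k — worse by 5.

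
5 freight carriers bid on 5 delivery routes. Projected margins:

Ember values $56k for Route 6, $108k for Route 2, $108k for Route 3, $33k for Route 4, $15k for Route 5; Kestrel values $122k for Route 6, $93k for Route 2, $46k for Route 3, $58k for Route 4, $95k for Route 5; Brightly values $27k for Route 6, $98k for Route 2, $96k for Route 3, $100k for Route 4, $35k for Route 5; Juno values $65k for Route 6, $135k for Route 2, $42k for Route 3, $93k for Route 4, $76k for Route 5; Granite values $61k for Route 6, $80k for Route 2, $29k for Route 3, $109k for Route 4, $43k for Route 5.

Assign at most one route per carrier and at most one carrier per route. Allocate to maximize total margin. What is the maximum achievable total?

Maximum total: $513k

Optimal: Ember→Route 3 ($108k), Kestrel→Route 6 ($122k), Brightly→Route 2 ($98k), Juno→Route 5 ($76k), Granite→Route 4 ($109k) — total 108+122+98+76+109 = $513k.
Max-entry greedy (repeatedly take the single best remaining cell) gives $509k, worse by 4.
Next-best assignment: Ember→Route 2, Kestrel→Route 6, Brightly→Route 3, Juno→Route 5, Granite→Route 4 = $511k.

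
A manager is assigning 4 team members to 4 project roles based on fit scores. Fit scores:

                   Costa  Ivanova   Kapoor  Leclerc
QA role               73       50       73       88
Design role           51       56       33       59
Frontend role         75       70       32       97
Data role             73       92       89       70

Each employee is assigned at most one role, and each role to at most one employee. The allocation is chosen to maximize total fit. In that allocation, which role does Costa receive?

Costa receives QA role.

Optimal: Costa→QA role (73 pts), Ivanova→Design role (56 pts), Kapoor→Data role (89 pts), Leclerc→Frontend role (97 pts) — total 73+56+89+97 = 315 pts.
Max-entry greedy (repeatedly take the single best remaining cell) gives 295 pts, worse by 20.
Costa's own top role is Frontend role (75 pts), but forcing Costa→Frontend role and reassigning the rest optimally gives only 308 pts — worse by 7.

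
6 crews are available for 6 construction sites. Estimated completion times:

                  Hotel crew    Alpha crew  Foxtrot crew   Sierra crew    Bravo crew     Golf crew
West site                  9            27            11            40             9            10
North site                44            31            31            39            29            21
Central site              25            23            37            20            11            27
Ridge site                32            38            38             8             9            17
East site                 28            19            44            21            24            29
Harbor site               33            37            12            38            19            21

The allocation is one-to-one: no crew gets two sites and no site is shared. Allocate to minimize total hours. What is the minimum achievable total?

Optimal: Hotel crew→West site (9 hours), Alpha crew→East site (19 hours), Foxtrot crew→Harbor site (12 hours), Sierra crew→Ridge site (8 hours), Bravo crew→Central site (11 hours), Golf crew→North site (21 hours) — total 9+19+12+8+11+21 = 80 hours.
Next-best assignment: Hotel crew→West site, Alpha crew→East site, Foxtrot crew→Harbor site, Sierra crew→Central site, Bravo crew→Ridge site, Golf crew→North site = 90 hours.

Min total: 80 hours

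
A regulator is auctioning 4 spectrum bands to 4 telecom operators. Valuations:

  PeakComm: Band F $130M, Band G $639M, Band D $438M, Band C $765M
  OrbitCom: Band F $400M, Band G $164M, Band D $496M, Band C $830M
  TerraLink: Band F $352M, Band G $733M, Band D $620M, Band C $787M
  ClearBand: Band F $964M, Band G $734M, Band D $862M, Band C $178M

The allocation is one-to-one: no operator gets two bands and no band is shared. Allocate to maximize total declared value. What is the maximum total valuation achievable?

Maximum total: $3053M

Optimal: PeakComm→Band G ($639M), OrbitCom→Band C ($830M), TerraLink→Band D ($620M), ClearBand→Band F ($964M) — total 639+830+620+964 = $3053M.
Max-entry greedy (repeatedly take the single best remaining cell) gives $2965M, worse by 88.
Next-best assignment: PeakComm→Band D, OrbitCom→Band C, TerraLink→Band G, ClearBand→Band F = $2965M.
Every other assignment is strictly worse.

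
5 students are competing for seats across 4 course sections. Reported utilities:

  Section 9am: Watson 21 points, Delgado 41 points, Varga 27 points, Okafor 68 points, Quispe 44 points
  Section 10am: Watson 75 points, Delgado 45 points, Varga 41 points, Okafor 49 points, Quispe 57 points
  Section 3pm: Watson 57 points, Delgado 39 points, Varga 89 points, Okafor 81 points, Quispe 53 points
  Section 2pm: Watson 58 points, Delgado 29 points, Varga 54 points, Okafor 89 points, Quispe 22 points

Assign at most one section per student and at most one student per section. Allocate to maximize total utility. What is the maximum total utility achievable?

Optimal: Quispe→Section 9am (44 points), Watson→Section 10am (75 points), Varga→Section 3pm (89 points), Okafor→Section 2pm (89 points) — total 44+75+89+89 = 297 points.
Row-greedy (each student in turn takes its best remaining section) gives 294 points, worse by 3.
Swapping Watson↔Quispe (Watson→Section 9am 21 points, Quispe→Section 10am 57 points) loses 41.
No other one-to-one assignment exceeds 297 points.

Maximum total: 297 points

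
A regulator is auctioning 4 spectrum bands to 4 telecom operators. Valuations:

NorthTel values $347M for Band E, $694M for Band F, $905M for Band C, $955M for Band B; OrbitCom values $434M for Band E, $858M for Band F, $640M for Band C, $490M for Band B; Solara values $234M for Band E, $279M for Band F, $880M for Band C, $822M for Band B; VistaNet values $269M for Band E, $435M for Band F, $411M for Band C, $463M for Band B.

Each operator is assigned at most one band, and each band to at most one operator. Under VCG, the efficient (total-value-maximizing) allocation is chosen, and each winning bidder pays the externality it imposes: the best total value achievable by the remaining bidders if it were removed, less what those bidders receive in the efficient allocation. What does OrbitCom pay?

Efficient allocation: NorthTel→Band B ($955M), OrbitCom→Band F ($858M), Solara→Band C ($880M), VistaNet→Band E ($269M); total welfare W = $2962M.
OrbitCom receives Band F at value $858M, so the others get W − 858 = $2104M.
Without OrbitCom: best allocation of the remaining 3 bidders over all 4 bands is NorthTel→Band B ($955M), Solara→Band C ($880M), VistaNet→Band F ($435M), total $2270M.
VCG payment = (others' best without OrbitCom) − (others' welfare with OrbitCom) = 2270 − 2104 = $166M.

OrbitCom pays $166M.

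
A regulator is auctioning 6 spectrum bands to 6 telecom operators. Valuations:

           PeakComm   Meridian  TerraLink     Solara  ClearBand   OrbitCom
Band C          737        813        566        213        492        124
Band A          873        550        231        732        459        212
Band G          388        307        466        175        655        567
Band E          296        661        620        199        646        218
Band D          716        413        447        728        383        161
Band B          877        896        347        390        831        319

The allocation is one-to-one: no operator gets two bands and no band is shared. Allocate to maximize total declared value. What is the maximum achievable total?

Optimal: PeakComm→Band A ($873M), Meridian→Band C ($813M), TerraLink→Band E ($620M), Solara→Band D ($728M), ClearBand→Band B ($831M), OrbitCom→Band G ($567M) — total 873+813+620+728+831+567 = $4432M.
Row-greedy (each operator in turn takes its best remaining band) gives $3858M, worse by 574.

Maximum total: $4432M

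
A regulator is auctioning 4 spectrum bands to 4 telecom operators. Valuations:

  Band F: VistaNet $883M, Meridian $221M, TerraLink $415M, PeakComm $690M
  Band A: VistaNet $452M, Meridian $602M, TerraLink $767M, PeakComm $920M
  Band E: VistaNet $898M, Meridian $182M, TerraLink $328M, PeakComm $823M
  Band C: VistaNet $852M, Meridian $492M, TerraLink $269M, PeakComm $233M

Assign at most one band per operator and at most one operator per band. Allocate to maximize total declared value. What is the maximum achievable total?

Maximum total: $2965M

Optimal: VistaNet→Band F ($883M), Meridian→Band C ($492M), TerraLink→Band A ($767M), PeakComm→Band E ($823M) — total 883+492+767+823 = $2965M.
Row-greedy (each operator in turn takes its best remaining band) gives $2148M, worse by 817.
Next-best assignment: VistaNet→Band E, Meridian→Band C, TerraLink→Band A, PeakComm→Band F = $2847M.
No other one-to-one assignment exceeds $2965M.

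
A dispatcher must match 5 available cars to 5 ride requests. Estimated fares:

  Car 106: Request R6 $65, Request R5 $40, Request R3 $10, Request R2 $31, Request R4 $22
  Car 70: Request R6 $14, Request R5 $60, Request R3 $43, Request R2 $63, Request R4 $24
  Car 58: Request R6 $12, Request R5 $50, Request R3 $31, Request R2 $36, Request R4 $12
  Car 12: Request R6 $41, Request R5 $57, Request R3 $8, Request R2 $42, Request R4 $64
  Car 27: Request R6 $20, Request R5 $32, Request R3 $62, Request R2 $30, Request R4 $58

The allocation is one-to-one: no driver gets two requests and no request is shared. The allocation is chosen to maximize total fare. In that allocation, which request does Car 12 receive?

Optimal: Car 106→Request R6 ($65), Car 70→Request R2 ($63), Car 58→Request R5 ($50), Car 12→Request R4 ($64), Car 27→Request R3 ($62) — total 65+63+50+64+62 = $304.
Column-greedy (each request in turn goes to its best remaining driver) gives $241, worse by 63.
Swapping Car 106↔Car 27 (Car 106→Request R3 $10, Car 27→Request R6 $20) loses 97.

Car 12 receives Request R4.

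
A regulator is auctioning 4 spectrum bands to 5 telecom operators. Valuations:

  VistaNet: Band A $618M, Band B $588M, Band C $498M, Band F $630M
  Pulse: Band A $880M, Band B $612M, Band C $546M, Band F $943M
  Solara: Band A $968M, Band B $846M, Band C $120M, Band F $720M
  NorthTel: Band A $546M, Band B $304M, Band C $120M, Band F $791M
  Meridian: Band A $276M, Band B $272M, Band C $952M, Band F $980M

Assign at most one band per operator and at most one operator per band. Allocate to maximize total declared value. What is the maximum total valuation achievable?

Optimal: Pulse→Band A ($880M), Solara→Band B ($846M), Meridian→Band C ($952M), NorthTel→Band F ($791M) — total 880+846+952+791 = $3469M.
Max-entry greedy (repeatedly take the single best remaining cell) gives $3058M, worse by 411.
Next-best assignment: Solara→Band A, VistaNet→Band B, Meridian→Band C, Pulse→Band F = $3451M.
Checked against all permutations: $3469M is optimal.

Maximum total: $3469M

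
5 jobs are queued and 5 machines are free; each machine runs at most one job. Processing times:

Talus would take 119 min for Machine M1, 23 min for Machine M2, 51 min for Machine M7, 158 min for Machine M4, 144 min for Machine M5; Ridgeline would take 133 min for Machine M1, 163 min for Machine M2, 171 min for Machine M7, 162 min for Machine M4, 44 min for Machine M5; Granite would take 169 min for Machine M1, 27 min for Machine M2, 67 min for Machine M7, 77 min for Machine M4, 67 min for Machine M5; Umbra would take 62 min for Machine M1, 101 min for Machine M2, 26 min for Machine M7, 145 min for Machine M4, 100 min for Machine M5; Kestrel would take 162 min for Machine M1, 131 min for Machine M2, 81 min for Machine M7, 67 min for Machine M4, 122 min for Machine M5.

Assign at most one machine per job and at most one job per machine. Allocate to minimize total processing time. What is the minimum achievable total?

Optimal: Talus→Machine M7 (51 min), Ridgeline→Machine M5 (44 min), Granite→Machine M2 (27 min), Umbra→Machine M1 (62 min), Kestrel→Machine M4 (67 min) — total 51+44+27+62+67 = 251 min.
Row-greedy (each job in turn takes its cheapest remaining machine) gives 263 min, worse by 12.
Next-best assignment: Talus→Machine M2, Ridgeline→Machine M5, Granite→Machine M7, Umbra→Machine M1, Kestrel→Machine M4 = 263 min.
Swapping Granite↔Ridgeline (Granite→Machine M5 67 min, Ridgeline→Machine M2 163 min) adds 159.
Every other assignment is strictly worse.

Min total: 251 min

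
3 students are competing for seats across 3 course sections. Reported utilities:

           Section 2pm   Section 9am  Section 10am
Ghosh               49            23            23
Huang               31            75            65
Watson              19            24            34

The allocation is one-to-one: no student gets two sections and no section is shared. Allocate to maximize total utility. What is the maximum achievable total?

Maximum total: 158 points

Optimal: Ghosh→Section 2pm (49 points), Huang→Section 9am (75 points), Watson→Section 10am (34 points) — total 49+75+34 = 158 points.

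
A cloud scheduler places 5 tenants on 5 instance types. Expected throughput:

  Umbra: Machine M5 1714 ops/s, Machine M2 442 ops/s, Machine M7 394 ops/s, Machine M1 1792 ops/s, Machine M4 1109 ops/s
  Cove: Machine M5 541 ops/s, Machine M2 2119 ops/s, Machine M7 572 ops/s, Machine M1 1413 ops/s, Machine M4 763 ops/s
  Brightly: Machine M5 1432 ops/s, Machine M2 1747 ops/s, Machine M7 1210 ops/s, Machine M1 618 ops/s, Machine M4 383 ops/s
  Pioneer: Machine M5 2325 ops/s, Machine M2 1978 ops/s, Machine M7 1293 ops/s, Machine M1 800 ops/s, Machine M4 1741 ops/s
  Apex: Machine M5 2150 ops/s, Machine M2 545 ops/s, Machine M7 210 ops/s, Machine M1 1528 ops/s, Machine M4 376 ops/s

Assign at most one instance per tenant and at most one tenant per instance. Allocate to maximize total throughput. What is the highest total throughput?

Optimal: Umbra→Machine M1 (1792 ops/s), Cove→Machine M2 (2119 ops/s), Brightly→Machine M7 (1210 ops/s), Pioneer→Machine M4 (1741 ops/s), Apex→Machine M5 (2150 ops/s) — total 1792+2119+1210+1741+2150 = 9012 ops/s.
Max-entry greedy (repeatedly take the single best remaining cell) gives 7822 ops/s, worse by 1190.
Next-best assignment: Umbra→Machine M5, Cove→Machine M2, Brightly→Machine M7, Pioneer→Machine M4, Apex→Machine M1 = 8312 ops/s.
Checked against all permutations: 9012 ops/s is optimal.

Maximum total: 9012 ops/s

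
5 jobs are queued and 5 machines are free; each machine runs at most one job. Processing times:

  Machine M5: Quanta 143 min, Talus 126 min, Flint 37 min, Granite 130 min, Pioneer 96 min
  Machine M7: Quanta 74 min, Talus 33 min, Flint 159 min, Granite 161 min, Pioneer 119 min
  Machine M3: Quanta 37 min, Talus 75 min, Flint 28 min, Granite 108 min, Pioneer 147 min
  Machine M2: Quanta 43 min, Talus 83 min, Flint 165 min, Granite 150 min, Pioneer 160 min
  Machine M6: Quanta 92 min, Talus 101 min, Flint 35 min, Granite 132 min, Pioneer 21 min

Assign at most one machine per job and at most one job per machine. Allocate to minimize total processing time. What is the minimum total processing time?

Optimal: Quanta→Machine M2 (43 min), Talus→Machine M7 (33 min), Flint→Machine M5 (37 min), Granite→Machine M3 (108 min), Pioneer→Machine M6 (21 min) — total 43+33+37+108+21 = 242 min.
Row-greedy (each job in turn takes its cheapest remaining machine) gives 395 min, worse by 153.
Next-best assignment: Quanta→Machine M2, Talus→Machine M7, Flint→Machine M3, Granite→Machine M5, Pioneer→Machine M6 = 255 min.
Checked against all permutations: 242 min is optimal.

Min total: 242 min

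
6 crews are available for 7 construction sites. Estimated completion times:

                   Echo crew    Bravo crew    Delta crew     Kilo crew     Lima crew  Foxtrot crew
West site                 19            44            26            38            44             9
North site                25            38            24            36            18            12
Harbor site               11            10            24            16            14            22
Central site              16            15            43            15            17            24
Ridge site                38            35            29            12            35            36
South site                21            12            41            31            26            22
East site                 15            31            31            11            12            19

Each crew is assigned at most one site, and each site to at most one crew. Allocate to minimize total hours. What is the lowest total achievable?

Minimum total: 80 hours

Optimal: Echo crew→Harbor site (11 hours), Bravo crew→South site (12 hours), Delta crew→North site (24 hours), Kilo crew→Ridge site (12 hours), Lima crew→East site (12 hours), Foxtrot crew→West site (9 hours) — total 11+12+24+12+12+9 = 80 hours.
Row-greedy (each crew in turn takes its cheapest remaining site) gives 84 hours, worse by 4.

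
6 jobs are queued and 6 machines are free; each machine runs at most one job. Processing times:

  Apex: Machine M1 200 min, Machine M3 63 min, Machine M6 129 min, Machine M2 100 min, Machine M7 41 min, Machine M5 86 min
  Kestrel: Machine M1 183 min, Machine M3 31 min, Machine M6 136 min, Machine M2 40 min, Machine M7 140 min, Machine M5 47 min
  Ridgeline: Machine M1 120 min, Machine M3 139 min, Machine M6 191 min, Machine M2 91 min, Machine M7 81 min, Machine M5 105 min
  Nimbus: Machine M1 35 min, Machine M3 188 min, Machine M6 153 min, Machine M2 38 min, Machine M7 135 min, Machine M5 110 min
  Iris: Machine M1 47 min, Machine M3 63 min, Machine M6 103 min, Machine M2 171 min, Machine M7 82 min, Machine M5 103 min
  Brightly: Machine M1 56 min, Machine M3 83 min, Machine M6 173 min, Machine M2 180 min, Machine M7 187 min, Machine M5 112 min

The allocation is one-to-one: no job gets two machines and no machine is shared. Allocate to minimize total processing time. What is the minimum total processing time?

Minimum total: 374 min

Optimal: Apex→Machine M7 (41 min), Kestrel→Machine M3 (31 min), Ridgeline→Machine M5 (105 min), Nimbus→Machine M2 (38 min), Iris→Machine M6 (103 min), Brightly→Machine M1 (56 min) — total 41+31+105+38+103+56 = 374 min.
Next-best assignment: Apex→Machine M3, Kestrel→Machine M5, Ridgeline→Machine M7, Nimbus→Machine M2, Iris→Machine M6, Brightly→Machine M1 = 388 min.
Checked against all permutations: 374 min is optimal.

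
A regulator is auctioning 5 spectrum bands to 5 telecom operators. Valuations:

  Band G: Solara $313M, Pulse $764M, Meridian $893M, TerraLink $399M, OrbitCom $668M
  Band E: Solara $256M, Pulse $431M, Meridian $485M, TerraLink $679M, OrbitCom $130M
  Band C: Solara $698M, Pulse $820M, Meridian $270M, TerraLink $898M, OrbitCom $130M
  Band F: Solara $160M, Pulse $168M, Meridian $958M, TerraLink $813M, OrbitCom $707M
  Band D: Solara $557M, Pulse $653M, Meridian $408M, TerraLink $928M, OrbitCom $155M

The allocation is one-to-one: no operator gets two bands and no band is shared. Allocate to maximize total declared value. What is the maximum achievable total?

Optimal: Solara→Band C ($698M), Pulse→Band E ($431M), Meridian→Band F ($958M), TerraLink→Band D ($928M), OrbitCom→Band G ($668M) — total 698+431+958+928+668 = $3683M.
Row-greedy (each operator in turn takes its best remaining band) gives $3478M, worse by 205.

Maximum total: $3683M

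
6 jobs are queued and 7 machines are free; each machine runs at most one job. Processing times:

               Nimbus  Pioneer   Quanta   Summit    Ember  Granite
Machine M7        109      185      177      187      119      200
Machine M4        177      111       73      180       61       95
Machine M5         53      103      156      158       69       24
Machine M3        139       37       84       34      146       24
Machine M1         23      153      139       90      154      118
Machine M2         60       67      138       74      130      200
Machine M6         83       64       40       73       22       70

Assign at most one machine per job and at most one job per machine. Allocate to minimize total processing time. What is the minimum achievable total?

Min total: 243 min

Treat this as an assignment problem: match each job to one machine.
Optimal: Nimbus→Machine M1 (23 min), Pioneer→Machine M2 (67 min), Quanta→Machine M4 (73 min), Summit→Machine M3 (34 min), Ember→Machine M6 (22 min), Granite→Machine M5 (24 min) — total 23+67+73+34+22+24 = 243 min.
Row-greedy (each job in turn takes its cheapest remaining machine) gives 259 min, worse by 16.
Swapping Summit↔Granite (Summit→Machine M5 158 min, Granite→Machine M3 24 min) adds 124.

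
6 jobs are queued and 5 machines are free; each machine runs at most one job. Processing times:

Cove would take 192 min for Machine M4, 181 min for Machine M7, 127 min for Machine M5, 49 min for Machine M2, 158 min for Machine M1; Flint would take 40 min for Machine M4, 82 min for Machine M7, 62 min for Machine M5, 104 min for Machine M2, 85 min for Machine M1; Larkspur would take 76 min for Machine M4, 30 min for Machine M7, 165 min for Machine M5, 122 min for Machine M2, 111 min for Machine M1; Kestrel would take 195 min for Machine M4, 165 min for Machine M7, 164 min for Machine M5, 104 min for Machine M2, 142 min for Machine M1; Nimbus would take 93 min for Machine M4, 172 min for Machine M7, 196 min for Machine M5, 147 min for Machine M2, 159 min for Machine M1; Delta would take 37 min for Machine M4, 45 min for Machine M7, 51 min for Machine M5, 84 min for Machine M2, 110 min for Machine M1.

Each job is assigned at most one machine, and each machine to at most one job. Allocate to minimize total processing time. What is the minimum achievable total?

Treat this as an assignment problem: match each job to one machine.
Optimal: Nimbus→Machine M4 (93 min), Larkspur→Machine M7 (30 min), Delta→Machine M5 (51 min), Cove→Machine M2 (49 min), Flint→Machine M1 (85 min) — total 93+30+51+49+85 = 308 min.
Row-greedy (each job in turn takes its cheapest remaining machine) gives 457 min, worse by 149.
No other one-to-one assignment undercuts 308 min.

Minimum total: 308 min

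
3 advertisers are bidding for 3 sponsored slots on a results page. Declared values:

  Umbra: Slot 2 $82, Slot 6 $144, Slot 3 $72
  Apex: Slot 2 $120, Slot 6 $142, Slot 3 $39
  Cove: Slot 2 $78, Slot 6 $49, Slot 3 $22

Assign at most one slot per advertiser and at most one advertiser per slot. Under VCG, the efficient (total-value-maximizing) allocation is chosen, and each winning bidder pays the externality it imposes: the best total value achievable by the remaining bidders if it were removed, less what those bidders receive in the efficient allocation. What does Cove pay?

Cove pays $50.

Efficient allocation: Umbra→Slot 3 ($72), Apex→Slot 6 ($142), Cove→Slot 2 ($78); total welfare W = $292.
Cove receives Slot 2 at value $78, so the others get W − 78 = $214.
Without Cove: best allocation of the remaining 2 bidders over all 3 slots is Umbra→Slot 6 ($144), Apex→Slot 2 ($120), total $264.
VCG payment = (others' best without Cove) − (others' welfare with Cove) = 264 − 214 = $50.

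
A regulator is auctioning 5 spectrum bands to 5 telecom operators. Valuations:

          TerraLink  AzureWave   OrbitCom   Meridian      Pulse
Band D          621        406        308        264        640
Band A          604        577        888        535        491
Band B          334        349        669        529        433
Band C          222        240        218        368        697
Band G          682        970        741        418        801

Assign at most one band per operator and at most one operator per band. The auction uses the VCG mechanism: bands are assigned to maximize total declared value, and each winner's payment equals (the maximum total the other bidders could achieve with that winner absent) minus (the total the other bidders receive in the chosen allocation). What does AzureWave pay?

Efficient allocation: TerraLink→Band D ($621M), AzureWave→Band G ($970M), OrbitCom→Band A ($888M), Meridian→Band B ($529M), Pulse→Band C ($697M); total welfare W = $3705M.
AzureWave receives Band G at value $970M, so the others get W − 970 = $2735M.
Without AzureWave: best allocation of the remaining 4 bidders over all 5 bands is TerraLink→Band D ($621M), OrbitCom→Band A ($888M), Meridian→Band B ($529M), Pulse→Band G ($801M), total $2839M.
VCG payment = (others' best without AzureWave) − (others' welfare with AzureWave) = 2839 − 2735 = $104M.

AzureWave pays $104M.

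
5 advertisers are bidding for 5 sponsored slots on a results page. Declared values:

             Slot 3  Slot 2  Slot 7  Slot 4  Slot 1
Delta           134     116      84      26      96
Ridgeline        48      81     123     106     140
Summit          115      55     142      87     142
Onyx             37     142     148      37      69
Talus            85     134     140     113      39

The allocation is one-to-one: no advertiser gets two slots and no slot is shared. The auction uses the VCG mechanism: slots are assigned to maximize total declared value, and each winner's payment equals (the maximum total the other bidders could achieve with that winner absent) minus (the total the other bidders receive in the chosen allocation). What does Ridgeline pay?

Efficient allocation: Delta→Slot 3 ($134), Ridgeline→Slot 1 ($140), Summit→Slot 7 ($142), Onyx→Slot 2 ($142), Talus→Slot 4 ($113); total welfare W = $671.
Ridgeline receives Slot 1 at value $140, so the others get W − 140 = $531.
Without Ridgeline: best allocation of the remaining 4 bidders over all 5 slots is Delta→Slot 3 ($134), Summit→Slot 1 ($142), Onyx→Slot 2 ($142), Talus→Slot 7 ($140), total $558.
VCG payment = (others' best without Ridgeline) − (others' welfare with Ridgeline) = 558 − 531 = $27.

Ridgeline pays $27.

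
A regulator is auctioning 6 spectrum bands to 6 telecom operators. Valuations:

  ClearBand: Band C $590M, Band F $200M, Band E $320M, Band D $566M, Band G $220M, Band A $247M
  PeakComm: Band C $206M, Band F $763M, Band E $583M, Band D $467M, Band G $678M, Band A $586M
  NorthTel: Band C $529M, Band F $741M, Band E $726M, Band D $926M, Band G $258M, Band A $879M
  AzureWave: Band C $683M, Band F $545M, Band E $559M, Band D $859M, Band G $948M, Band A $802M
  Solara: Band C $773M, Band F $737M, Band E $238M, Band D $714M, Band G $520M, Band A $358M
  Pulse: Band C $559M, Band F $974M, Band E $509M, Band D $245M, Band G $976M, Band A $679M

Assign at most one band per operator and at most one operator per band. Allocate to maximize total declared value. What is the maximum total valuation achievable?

Optimal: ClearBand→Band D ($566M), PeakComm→Band E ($583M), NorthTel→Band A ($879M), AzureWave→Band G ($948M), Solara→Band C ($773M), Pulse→Band F ($974M) — total 566+583+879+948+773+974 = $4723M.
Column-greedy (each band in turn goes to its best remaining operator) gives $4257M, worse by 466.
Next-best assignment: ClearBand→Band C, PeakComm→Band E, NorthTel→Band A, AzureWave→Band G, Solara→Band D, Pulse→Band F = $4688M.

Max total: $4723M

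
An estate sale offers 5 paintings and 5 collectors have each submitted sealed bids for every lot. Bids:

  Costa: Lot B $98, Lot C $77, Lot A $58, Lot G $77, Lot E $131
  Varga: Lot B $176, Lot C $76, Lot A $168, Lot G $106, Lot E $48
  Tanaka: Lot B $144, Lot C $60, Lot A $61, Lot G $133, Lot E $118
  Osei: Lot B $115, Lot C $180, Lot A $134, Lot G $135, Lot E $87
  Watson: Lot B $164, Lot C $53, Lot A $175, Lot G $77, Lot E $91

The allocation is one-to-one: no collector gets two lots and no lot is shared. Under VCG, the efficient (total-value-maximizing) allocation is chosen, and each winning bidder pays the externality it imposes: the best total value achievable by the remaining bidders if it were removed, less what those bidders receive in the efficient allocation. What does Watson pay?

Efficient allocation: Costa→Lot E ($131), Varga→Lot B ($176), Tanaka→Lot G ($133), Osei→Lot C ($180), Watson→Lot A ($175); total welfare W = $795.
Watson receives Lot A at value $175, so the others get W − 175 = $620.
Without Watson: best allocation of the remaining 4 bidders over all 5 lots is Costa→Lot E ($131), Varga→Lot A ($168), Tanaka→Lot B ($144), Osei→Lot C ($180), total $623.
VCG payment = (others' best without Watson) − (others' welfare with Watson) = 623 − 620 = $3.

Watson pays $3.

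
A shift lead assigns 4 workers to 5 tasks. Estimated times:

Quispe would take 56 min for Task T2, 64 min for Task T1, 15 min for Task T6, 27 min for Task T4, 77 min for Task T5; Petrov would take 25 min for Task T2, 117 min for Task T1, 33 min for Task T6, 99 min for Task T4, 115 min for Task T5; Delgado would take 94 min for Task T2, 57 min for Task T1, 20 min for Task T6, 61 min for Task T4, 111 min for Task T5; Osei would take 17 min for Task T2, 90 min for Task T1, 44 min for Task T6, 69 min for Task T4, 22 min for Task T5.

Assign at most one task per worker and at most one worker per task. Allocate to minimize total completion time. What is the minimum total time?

Optimal: Quispe→Task T4 (27 min), Petrov→Task T2 (25 min), Delgado→Task T6 (20 min), Osei→Task T5 (22 min) — total 27+25+20+22 = 94 min.
Column-greedy (each task in turn goes to its cheapest remaining worker) gives 188 min, worse by 94.
Swapping Delgado↔Osei (Delgado→Task T5 111 min, Osei→Task T6 44 min) adds 113.

Min total: 94 min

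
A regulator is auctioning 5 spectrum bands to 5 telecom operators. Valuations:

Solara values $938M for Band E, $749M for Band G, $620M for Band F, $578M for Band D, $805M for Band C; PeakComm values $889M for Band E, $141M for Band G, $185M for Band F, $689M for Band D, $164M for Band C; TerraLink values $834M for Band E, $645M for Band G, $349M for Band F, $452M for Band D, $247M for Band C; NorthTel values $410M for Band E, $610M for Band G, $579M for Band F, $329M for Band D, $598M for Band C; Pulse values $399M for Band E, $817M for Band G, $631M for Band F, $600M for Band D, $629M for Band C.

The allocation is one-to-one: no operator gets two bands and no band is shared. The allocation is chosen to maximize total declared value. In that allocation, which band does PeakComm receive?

Treat this as an assignment problem: match each operator to one band.
Optimal: Solara→Band C ($805M), PeakComm→Band D ($689M), TerraLink→Band E ($834M), NorthTel→Band F ($579M), Pulse→Band G ($817M) — total 805+689+834+579+817 = $3724M.
Column-greedy (each band in turn goes to its best remaining operator) gives $3270M, worse by 454.
Swapping Pulse↔PeakComm (Pulse→Band D $600M, PeakComm→Band G $141M) loses 765.
Every other assignment is strictly worse.
PeakComm's own top band is Band E ($889M), but forcing PeakComm→Band E and reassigning the rest optimally gives only $3542M — worse by 182.

PeakComm receives Band D.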